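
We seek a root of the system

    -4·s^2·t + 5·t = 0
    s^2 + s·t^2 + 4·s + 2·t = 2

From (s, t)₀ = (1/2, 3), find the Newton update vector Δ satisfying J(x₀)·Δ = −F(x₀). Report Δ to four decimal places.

At (1/2, 3): F = (12.0000, 10.7500).
Jacobian J = [[-8·s·t, -4·s^2 + 5], [2·s + t^2 + 4, 2·s·t + 2]].
At the point, J = [[-12.0000, 4.0000], [14.0000, 5.0000]] (det J = -116.0000).
Solving J·Δ = −F gives Δ = (0.1466, -2.5603).

(0.1466, -2.5603)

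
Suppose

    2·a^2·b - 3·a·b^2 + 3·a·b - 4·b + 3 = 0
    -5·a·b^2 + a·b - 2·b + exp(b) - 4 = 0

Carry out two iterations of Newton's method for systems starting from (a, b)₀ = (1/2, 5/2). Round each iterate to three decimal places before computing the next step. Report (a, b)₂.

At (1/2, 5/2): F = (-11.375, -11.19251).
Jacobian J = [[4·a·b - 3·b^2 + 3·b, 2·a^2 - 6·a·b + 3·a - 4], [-5·b^2 + b, -10·a·b + a + exp(b) - 2]].
At the point, J = [[-6.250, -9.500], [-28.750, -1.81751]] (det J = -261.76559).
Solving J·Δ = −F gives Δ = (-0.327, -0.982).
Then the next iterate is (a, b)₁ = (0.173, 1.518).
Round to (0.173, 1.518) and repeat: F = (-3.38924, -4.20354), J = [[-1.30852, -4.99683], [-10.00362, 0.10995]].
Δ = (-0.426, -0.567), so (a, b)₂ = (-0.253, 0.951).

(-0.253, 0.951)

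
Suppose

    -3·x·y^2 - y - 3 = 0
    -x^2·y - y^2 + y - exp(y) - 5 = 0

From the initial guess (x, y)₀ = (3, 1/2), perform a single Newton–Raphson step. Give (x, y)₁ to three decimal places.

At (3, 1/2): F = (-5.750, -10.89872).
Jacobian J = [[-3·y^2, -6·x·y - 1], [-2·x·y, -x^2 - 2·y - exp(y) + 1]].
At the point, J = [[-0.750, -10.000], [-3.000, -10.64872]] (det J = -22.01346).
Solving J·Δ = −F gives Δ = (-2.169, -0.412).
Then the next iterate is (x, y)₁ = (0.831, 0.088).

(0.831, 0.088)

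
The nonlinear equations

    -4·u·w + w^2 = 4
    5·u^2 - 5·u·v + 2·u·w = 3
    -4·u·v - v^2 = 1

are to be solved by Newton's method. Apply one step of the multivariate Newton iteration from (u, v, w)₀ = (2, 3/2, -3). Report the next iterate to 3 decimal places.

(1.210, 0.544, -1.606)

At (2, 3/2, -3): F = (29.000, -10.000, -15.250).
Jacobian J = [[-4·w, 0, -4·u + 2·w], [10·u - 5·v + 2·w, -5·u, 2·u], [-4·v, -4·u - 2·v, 0]].
At the point, J = [[12.000, 0.000, -14.000], [6.500, -10.000, 4.000], [-6.000, -11.000, 0.000]] (det J = 2369.000).
Solving J·Δ = −F gives Δ = (-0.790, -0.956, 1.394).
Then the next iterate is (u, v, w)₁ = (1.210, 0.544, -1.606).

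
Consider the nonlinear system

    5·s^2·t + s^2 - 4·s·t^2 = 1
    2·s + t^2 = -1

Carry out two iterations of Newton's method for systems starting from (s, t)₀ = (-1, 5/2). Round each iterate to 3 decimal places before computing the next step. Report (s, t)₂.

At (-1, 5/2): F = (37.500, 5.250).
Jacobian J = [[10·s·t + 2·s - 4·t^2, 5·s^2 - 8·s·t], [2, 2·t]].
At the point, J = [[-52.000, 25.000], [2.000, 5.000]] (det J = -310.000).
Solving J·Δ = −F gives Δ = (0.181, -1.123).
Then the next iterate is (s, t)₁ = (-0.819, 1.377).
Round to (-0.819, 1.377) and repeat: F = (10.50067, 1.25813), J = [[-20.50015, 12.37591], [2.000, 2.754]].
Δ = (0.164, -0.576), so (s, t)₂ = (-0.655, 0.801).

(-0.655, 0.801)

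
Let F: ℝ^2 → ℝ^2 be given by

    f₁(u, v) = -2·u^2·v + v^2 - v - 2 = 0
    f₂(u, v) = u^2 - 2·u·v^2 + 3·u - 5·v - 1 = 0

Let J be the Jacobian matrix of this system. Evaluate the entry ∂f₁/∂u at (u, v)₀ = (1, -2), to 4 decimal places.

8.0000

∂f₁/∂u = -4·u·v.
At (1, -2) this is 8.0000.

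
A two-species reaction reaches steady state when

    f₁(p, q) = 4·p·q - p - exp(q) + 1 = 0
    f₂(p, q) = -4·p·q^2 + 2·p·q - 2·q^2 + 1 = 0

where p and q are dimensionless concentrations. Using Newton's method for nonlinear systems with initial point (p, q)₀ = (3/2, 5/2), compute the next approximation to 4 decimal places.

(0.7504, 1.7836)

At (3/2, 5/2): F = (2.317506, -41.5000).
Jacobian J = [[4·q - 1, 4·p - exp(q)], [-4·q^2 + 2·q, -8·p·q + 2·p - 4·q]].
At the point, J = [[9.0000, -6.182494], [-20.0000, -37.0000]] (det J = -456.649879).
Solving J·Δ = −F gives Δ = (-0.7496, -0.7164).
Then the next iterate is (p, q)₁ = (0.7504, 1.7836).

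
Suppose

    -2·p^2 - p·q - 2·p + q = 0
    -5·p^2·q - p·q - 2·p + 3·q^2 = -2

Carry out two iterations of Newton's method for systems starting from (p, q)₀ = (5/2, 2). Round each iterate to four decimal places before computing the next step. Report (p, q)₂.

(0.5291, 1.3110)

At (5/2, 2): F = (-20.5000, -58.5000).
Jacobian J = [[-4·p - q - 2, -p + 1], [-10·p·q - q - 2, -5·p^2 - p + 6·q]].
At the point, J = [[-14.0000, -1.5000], [-54.0000, -21.7500]] (det J = 223.5000).
Solving J·Δ = −F gives Δ = (-1.6023, 1.2886).
Then the next iterate is (p, q)₁ = (0.8977, 3.2886).
Round to (0.8977, 3.2886) and repeat: F = (-3.070707, 16.446251), J = [[-8.8794, 0.1023], [-34.810362, 14.804574]].
Δ = (-0.3686, -1.9776), so (p, q)₂ = (0.5291, 1.3110).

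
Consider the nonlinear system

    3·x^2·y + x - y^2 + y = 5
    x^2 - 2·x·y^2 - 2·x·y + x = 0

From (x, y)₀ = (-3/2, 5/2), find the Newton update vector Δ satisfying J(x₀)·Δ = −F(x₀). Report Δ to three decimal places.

At (-3/2, 5/2): F = (6.625, 27.000).
Jacobian J = [[6·x·y + 1, 3·x^2 - 2·y + 1], [2·x - 2·y^2 - 2·y + 1, -4·x·y - 2·x]].
At the point, J = [[-21.500, 2.750], [-19.500, 18.000]] (det J = -333.375).
Solving J·Δ = −F gives Δ = (0.135, -1.354).

(0.135, -1.354)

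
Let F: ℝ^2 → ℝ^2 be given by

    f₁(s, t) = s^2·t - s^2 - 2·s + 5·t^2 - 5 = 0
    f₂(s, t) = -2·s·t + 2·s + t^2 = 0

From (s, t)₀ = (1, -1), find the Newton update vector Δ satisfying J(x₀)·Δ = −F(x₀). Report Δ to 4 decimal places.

(-1.0167, 0.2333)

At (1, -1): F = (-4.0000, 5.0000).
Jacobian J = [[2·s·t - 2·s - 2, s^2 + 10·t], [-2·t + 2, -2·s + 2·t]].
At the point, J = [[-6.0000, -9.0000], [4.0000, -4.0000]] (det J = 60.0000).
Solving J·Δ = −F gives Δ = (-1.0167, 0.2333).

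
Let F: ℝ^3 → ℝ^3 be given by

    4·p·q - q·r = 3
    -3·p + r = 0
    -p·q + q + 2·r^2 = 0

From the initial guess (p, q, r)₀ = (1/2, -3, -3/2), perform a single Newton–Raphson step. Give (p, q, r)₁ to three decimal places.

(-0.485, -2.559, -1.456)

At (1/2, -3, -3/2): F = (-13.500, -3.000, 3.000).
Jacobian J = [[4·q, 4·p - r, -q], [-3, 0, 1], [-q, -p + 1, 4·r]].
At the point, J = [[-12.000, 3.500, 3.000], [-3.000, 0.000, 1.000], [3.000, 0.500, -6.000]] (det J = -51.000).
Solving J·Δ = −F gives Δ = (-0.985, 0.441, 0.044).
Then the next iterate is (p, q, r)₁ = (-0.485, -2.559, -1.456).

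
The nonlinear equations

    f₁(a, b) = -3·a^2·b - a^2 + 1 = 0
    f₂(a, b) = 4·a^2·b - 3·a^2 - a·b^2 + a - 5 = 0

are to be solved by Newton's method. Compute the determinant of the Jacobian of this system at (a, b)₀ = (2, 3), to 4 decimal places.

176.0000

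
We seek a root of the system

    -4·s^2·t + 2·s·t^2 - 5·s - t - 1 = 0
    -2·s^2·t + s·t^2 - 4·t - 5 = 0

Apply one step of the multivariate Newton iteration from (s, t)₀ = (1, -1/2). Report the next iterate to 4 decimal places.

(0.5455, -0.8961)

At (1, -1/2): F = (-3.0000, -1.7500).
Jacobian J = [[-8·s·t + 2·t^2 - 5, -4·s^2 + 4·s·t - 1], [-4·s·t + t^2, -2·s^2 + 2·s·t - 4]].
At the point, J = [[-0.5000, -7.0000], [2.2500, -7.0000]] (det J = 19.2500).
Solving J·Δ = −F gives Δ = (-0.4545, -0.3961).
Then the next iterate is (s, t)₁ = (0.5455, -0.8961).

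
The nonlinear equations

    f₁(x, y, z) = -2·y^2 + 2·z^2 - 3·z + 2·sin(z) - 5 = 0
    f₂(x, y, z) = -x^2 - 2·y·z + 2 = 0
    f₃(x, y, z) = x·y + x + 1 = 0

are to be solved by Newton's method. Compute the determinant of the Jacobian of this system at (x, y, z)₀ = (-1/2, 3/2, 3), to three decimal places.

J = [[0, -4·y, 4·z + 2·cos(z) - 3], [-2·x, -2·z, -2·y], [y + 1, x, 0]].
At the point, J = [[0.000, -6.000, 7.02002], [1.000, -6.000, -3.000], [2.500, -0.500, 0.000]].
det J = 146.790.

146.790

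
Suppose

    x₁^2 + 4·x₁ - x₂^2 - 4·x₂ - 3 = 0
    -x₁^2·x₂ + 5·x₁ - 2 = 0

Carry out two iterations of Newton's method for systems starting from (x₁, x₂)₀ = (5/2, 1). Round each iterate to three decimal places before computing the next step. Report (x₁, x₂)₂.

(2.248, 1.879)

At (5/2, 1): F = (8.250, 4.250).
Jacobian J = [[2·x₁ + 4, -2·x₂ - 4], [-2·x₁·x₂ + 5, -x₁^2]].
At the point, J = [[9.000, -6.000], [0.000, -6.250]] (det J = -56.250).
Solving J·Δ = −F gives Δ = (-0.463, 0.680).
Then the next iterate is (x₁, x₂)₁ = (2.037, 1.680).
Round to (2.037, 1.680) and repeat: F = (-0.24503, 1.21406), J = [[8.074, -7.360], [-1.84432, -4.14937]].
Δ = (0.211, 0.199), so (x₁, x₂)₂ = (2.248, 1.879).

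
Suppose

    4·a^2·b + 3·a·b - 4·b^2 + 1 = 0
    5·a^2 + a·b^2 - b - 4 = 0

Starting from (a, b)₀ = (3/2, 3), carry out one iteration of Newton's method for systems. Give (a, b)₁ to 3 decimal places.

(1.124, 1.911)

At (3/2, 3): F = (5.500, 17.750).
Jacobian J = [[8·a·b + 3·b, 4·a^2 + 3·a - 8·b], [10·a + b^2, 2·a·b - 1]].
At the point, J = [[45.000, -10.500], [24.000, 8.000]] (det J = 612.000).
Solving J·Δ = −F gives Δ = (-0.376, -1.089).
Then the next iterate is (a, b)₁ = (1.124, 1.911).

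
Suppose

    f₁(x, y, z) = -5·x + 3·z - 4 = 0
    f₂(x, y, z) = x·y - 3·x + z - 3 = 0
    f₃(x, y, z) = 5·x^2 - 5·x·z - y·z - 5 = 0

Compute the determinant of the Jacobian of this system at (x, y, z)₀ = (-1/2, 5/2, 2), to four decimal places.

J = [[-5, 0, 3], [y - 3, x, 1], [10·x - 5·z, -z, -5·x - y]].
At the point, J = [[-5.0000, 0.0000, 3.0000], [-0.5000, -0.5000, 1.0000], [-15.0000, -2.0000, 0.0000]].
det J = -29.5000.

-29.5000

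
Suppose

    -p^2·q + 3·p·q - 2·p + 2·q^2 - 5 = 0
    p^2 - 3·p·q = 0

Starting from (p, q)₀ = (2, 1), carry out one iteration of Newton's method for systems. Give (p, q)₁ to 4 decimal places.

(-1.5000, 0.0833)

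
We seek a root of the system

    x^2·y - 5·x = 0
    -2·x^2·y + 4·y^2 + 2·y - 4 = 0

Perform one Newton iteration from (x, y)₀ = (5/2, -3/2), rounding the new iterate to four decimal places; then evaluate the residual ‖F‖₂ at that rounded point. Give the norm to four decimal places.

8.1610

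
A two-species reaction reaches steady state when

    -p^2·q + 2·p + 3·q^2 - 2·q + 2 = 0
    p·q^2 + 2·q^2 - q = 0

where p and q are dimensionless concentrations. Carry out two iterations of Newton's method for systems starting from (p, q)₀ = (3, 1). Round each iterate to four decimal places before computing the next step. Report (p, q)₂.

(9.2483, 0.0022)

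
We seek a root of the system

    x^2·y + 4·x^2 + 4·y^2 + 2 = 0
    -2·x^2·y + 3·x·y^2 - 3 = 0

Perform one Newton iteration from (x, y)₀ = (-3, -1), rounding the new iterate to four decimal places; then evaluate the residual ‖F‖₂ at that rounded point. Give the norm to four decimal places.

3649.2397

At (-3, -1): F = (33.0000, 6.0000).
Jacobian J = [[2·x·y + 8·x, x^2 + 8·y], [-4·x·y + 3·y^2, -2·x^2 + 6·x·y]].
At the point, J = [[-18.0000, 1.0000], [-9.0000, 0.0000]] (det J = 9.0000).
Solving J·Δ = −F gives Δ = (0.6667, -21.0000).
Then the next iterate is (x, y)₁ = (-2.3333, -22.0000).
Re-evaluating at (-2.3333, -22.0000): F = (1840.002800, -3151.402889), so ‖F‖₂ = 3649.2397.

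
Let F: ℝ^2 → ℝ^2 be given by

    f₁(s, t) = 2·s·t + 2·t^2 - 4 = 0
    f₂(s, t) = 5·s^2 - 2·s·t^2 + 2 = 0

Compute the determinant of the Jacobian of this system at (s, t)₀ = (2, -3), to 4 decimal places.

-128.0000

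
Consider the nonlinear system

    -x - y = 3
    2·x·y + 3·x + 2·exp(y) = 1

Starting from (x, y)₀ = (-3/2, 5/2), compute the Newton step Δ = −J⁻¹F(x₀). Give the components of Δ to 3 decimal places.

(-5.544, 1.544)

At (-3/2, 5/2): F = (-4.000, 11.36499).
Jacobian J = [[-1, -1], [2·y + 3, 2·x + 2·exp(y)]].
At the point, J = [[-1.000, -1.000], [8.000, 21.36499]] (det J = -13.36499).
Solving J·Δ = −F gives Δ = (-5.544, 1.544).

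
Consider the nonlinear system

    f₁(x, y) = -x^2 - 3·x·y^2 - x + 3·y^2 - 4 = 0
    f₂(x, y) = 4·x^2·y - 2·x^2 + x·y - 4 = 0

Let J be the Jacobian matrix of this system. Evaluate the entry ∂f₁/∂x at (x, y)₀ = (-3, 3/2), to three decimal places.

-1.750

∂f₁/∂x = -2·x - 3·y^2 - 1.
At (-3, 3/2) this is -1.750.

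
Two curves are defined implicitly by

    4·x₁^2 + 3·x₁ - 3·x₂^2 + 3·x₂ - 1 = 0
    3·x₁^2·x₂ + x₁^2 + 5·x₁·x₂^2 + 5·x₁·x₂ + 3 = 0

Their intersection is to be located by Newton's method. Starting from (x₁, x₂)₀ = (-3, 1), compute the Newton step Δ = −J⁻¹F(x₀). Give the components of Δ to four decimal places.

(1.3125, -0.5208)

At (-3, 1): F = (26.0000, 9.0000).
Jacobian J = [[8·x₁ + 3, -6·x₂ + 3], [6·x₁·x₂ + 2·x₁ + 5·x₂^2 + 5·x₂, 3·x₁^2 + 10·x₁·x₂ + 5·x₁]].
At the point, J = [[-21.0000, -3.0000], [-14.0000, -18.0000]] (det J = 336.0000).
Solving J·Δ = −F gives Δ = (1.3125, -0.5208).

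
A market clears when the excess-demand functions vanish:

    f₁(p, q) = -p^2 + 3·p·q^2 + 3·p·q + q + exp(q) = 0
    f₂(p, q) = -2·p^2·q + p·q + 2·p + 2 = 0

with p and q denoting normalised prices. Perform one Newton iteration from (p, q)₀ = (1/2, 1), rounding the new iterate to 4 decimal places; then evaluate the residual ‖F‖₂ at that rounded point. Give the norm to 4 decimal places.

54.5339

At (1/2, 1): F = (6.468282, 3.0000).
Jacobian J = [[-2·p + 3·q^2 + 3·q, 6·p·q + 3·p + exp(q) + 1], [-4·p·q + q + 2, -2·p^2 + p]].
At the point, J = [[5.0000, 8.218282], [1.0000, 0.0000]] (det J = -8.218282).
Solving J·Δ = −F gives Δ = (-3.0000, 1.0381).
Then the next iterate is (p, q)₁ = (-2.5000, 2.0381).
Re-evaluating at (-2.5000, 2.0381): F = (-42.975526, -33.5715), so ‖F‖₂ = 54.5339.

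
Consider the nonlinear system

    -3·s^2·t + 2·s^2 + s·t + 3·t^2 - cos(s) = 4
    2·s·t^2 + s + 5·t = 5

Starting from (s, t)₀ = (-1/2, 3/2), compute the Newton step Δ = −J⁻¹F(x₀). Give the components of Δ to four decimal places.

(0.0824, -0.1016)

At (-1/2, 3/2): F = (0.497417, -0.2500).
Jacobian J = [[-6·s·t + 4·s + t + sin(s), -3·s^2 + s + 6·t], [2·t^2 + 1, 4·s·t + 5]].
At the point, J = [[3.520574, 7.7500], [5.5000, 2.0000]] (det J = -35.583851).
Solving J·Δ = −F gives Δ = (0.0824, -0.1016).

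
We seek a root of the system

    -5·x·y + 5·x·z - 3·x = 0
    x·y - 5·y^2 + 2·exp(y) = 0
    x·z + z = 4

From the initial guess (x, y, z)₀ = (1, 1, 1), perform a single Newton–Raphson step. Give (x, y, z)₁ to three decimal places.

(0.998, 1.403, 2.001)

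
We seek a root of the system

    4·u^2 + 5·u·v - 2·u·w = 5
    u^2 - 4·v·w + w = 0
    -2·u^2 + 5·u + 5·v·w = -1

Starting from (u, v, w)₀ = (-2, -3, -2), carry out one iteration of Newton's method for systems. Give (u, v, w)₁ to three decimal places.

(-0.512, -2.885, 0.079)

At (-2, -3, -2): F = (33.000, -22.000, 13.000).
Jacobian J = [[8·u + 5·v - 2·w, 5·u, -2·u], [2·u, -4·w, -4·v + 1], [-4·u + 5, 5·w, 5·v]].
At the point, J = [[-27.000, -10.000, 4.000], [-4.000, 8.000, 13.000], [13.000, -10.000, -15.000]] (det J = -1616.000).
Solving J·Δ = −F gives Δ = (1.488, 0.115, 2.079).
Then the next iterate is (u, v, w)₁ = (-0.512, -2.885, 0.079).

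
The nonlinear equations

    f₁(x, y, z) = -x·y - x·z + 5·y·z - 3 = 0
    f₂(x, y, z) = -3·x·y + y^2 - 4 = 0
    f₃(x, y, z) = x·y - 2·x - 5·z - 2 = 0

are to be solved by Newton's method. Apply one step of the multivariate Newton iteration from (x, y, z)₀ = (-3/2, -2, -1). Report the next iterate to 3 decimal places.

(-0.090, -0.925, -0.651)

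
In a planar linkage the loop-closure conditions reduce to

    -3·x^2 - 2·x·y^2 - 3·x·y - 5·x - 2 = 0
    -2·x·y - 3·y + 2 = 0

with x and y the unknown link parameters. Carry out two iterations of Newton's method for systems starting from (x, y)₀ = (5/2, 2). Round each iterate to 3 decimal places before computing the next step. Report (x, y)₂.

(0.341, 0.622)

At (5/2, 2): F = (-68.250, -14.000).
Jacobian J = [[-6·x - 2·y^2 - 3·y - 5, -4·x·y - 3·x], [-2·y, -2·x - 3]].
At the point, J = [[-34.000, -27.500], [-4.000, -8.000]] (det J = 162.000).
Solving J·Δ = −F gives Δ = (-0.994, -1.253).
Then the next iterate is (x, y)₁ = (1.506, 0.747).
Round to (1.506, 0.747) and repeat: F = (-21.38978, -2.49096), J = [[-17.39302, -9.01793], [-1.494, -6.012]].
Δ = (-1.165, -0.125), so (x, y)₂ = (0.341, 0.622).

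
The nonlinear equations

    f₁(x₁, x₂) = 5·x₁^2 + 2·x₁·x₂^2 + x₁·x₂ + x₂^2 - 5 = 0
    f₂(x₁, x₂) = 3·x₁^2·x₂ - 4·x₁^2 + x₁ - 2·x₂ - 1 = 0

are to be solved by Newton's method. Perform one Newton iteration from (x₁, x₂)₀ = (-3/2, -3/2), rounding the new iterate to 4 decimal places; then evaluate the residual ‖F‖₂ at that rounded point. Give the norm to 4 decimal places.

5.7450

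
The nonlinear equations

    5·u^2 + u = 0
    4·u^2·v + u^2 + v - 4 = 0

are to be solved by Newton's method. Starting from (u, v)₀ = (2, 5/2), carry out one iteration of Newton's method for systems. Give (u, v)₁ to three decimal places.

(0.952, 2.711)

At (2, 5/2): F = (22.000, 42.500).
Jacobian J = [[10·u + 1, 0], [8·u·v + 2·u, 4·u^2 + 1]].
At the point, J = [[21.000, 0.000], [44.000, 17.000]] (det J = 357.000).
Solving J·Δ = −F gives Δ = (-1.048, 0.211).
Then the next iterate is (u, v)₁ = (0.952, 2.711).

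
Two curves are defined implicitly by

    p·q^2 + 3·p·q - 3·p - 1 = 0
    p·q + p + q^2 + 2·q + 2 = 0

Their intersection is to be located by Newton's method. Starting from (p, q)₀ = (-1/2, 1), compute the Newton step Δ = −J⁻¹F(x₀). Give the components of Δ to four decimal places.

(-0.5588, -0.8235)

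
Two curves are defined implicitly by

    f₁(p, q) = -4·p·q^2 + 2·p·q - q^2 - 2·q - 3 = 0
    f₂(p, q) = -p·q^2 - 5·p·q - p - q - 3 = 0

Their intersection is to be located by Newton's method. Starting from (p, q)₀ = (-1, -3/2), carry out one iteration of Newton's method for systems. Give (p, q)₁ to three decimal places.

At (-1, -3/2): F = (9.750, -5.750).
Jacobian J = [[-4·q^2 + 2·q, -8·p·q + 2·p - 2·q - 2], [-q^2 - 5·q - 1, -2·p·q - 5·p - 1]].
At the point, J = [[-12.000, -13.000], [4.250, 1.000]] (det J = 43.250).
Solving J·Δ = −F gives Δ = (1.503, -0.637).
Then the next iterate is (p, q)₁ = (0.503, -2.137).

(0.503, -2.137)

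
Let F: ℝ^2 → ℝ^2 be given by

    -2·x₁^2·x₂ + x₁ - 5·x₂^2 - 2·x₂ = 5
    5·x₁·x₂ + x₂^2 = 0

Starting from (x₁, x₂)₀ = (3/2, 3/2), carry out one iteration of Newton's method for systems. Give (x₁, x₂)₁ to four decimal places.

At (3/2, 3/2): F = (-24.5000, 13.5000).
Jacobian J = [[-4·x₁·x₂ + 1, -2·x₁^2 - 10·x₂ - 2], [5·x₂, 5·x₁ + 2·x₂]].
At the point, J = [[-8.0000, -21.5000], [7.5000, 10.5000]] (det J = 77.2500).
Solving J·Δ = −F gives Δ = (-0.4272, -0.9806).
Then the next iterate is (x₁, x₂)₁ = (1.0728, 0.5194).

(1.0728, 0.5194)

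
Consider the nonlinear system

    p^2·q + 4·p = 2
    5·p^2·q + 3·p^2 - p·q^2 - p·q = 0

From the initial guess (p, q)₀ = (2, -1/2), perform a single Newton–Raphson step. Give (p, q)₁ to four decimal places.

(-0.2581, -0.3710)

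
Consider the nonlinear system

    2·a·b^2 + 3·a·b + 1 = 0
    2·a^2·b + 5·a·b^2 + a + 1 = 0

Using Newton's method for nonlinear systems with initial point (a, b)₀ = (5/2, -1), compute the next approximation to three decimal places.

(-8.500, 2.800)

At (5/2, -1): F = (-1.500, 3.500).
Jacobian J = [[2·b^2 + 3·b, 4·a·b + 3·a], [4·a·b + 5·b^2 + 1, 2·a^2 + 10·a·b]].
At the point, J = [[-1.000, -2.500], [-4.000, -12.500]] (det J = 2.500).
Solving J·Δ = −F gives Δ = (-11.000, 3.800).
Then the next iterate is (a, b)₁ = (-8.500, 2.800).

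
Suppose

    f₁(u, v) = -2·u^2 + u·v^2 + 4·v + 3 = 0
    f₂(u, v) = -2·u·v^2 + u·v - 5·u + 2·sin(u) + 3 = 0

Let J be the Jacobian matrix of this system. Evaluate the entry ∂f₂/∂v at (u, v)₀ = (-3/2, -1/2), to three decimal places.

-4.500

∂f₂/∂v = -4·u·v + u.
At (-3/2, -1/2) this is -4.500.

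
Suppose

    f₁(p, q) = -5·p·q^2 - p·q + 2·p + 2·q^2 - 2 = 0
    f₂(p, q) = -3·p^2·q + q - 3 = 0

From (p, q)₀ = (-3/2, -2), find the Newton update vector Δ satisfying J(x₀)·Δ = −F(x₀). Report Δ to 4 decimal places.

(0.2438, 0.7150)

At (-3/2, -2): F = (30.0000, 8.5000).
Jacobian J = [[-5·q^2 - q + 2, -10·p·q - p + 4·q], [-6·p·q, -3·p^2 + 1]].
At the point, J = [[-16.0000, -36.5000], [-18.0000, -5.7500]] (det J = -565.0000).
Solving J·Δ = −F gives Δ = (0.2438, 0.7150).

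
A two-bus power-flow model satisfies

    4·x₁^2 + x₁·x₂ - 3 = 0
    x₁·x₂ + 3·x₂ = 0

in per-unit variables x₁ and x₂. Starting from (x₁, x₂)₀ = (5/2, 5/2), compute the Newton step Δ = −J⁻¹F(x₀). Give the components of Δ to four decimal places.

(-1.0298, -2.0319)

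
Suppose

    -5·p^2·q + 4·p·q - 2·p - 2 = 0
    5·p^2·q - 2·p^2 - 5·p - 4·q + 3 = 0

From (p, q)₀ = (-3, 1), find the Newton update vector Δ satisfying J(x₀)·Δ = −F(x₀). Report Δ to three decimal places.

(-164.000, -93.000)

At (-3, 1): F = (-53.000, 41.000).
Jacobian J = [[-10·p·q + 4·q - 2, -5·p^2 + 4·p], [10·p·q - 4·p - 5, 5·p^2 - 4]].
At the point, J = [[32.000, -57.000], [-23.000, 41.000]] (det J = 1.000).
Solving J·Δ = −F gives Δ = (-164.000, -93.000).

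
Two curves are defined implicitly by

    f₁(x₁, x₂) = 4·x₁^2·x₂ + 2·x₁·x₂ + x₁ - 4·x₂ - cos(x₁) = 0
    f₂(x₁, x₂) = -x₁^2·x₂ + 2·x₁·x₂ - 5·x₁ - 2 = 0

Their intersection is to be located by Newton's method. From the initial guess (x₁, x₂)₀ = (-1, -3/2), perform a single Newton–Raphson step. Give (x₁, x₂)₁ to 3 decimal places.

At (-1, -3/2): F = (1.45970, 7.500).
Jacobian J = [[8·x₁·x₂ + 2·x₂ + sin(x₁) + 1, 4·x₁^2 + 2·x₁ - 4], [-2·x₁·x₂ + 2·x₂ - 5, -x₁^2 + 2·x₁]].
At the point, J = [[9.15853, -2.000], [-11.000, -3.000]] (det J = -49.47559).
Solving J·Δ = −F gives Δ = (0.215, 1.713).
Then the next iterate is (x₁, x₂)₁ = (-0.785, 0.213).

(-0.785, 0.213)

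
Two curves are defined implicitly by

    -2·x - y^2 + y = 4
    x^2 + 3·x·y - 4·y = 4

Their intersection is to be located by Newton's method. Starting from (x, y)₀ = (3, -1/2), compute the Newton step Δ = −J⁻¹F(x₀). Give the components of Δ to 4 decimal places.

At (3, -1/2): F = (-10.7500, 2.5000).
Jacobian J = [[-2, -2·y + 1], [2·x + 3·y, 3·x - 4]].
At the point, J = [[-2.0000, 2.0000], [4.5000, 5.0000]] (det J = -19.0000).
Solving J·Δ = −F gives Δ = (-3.0921, 2.2829).

(-3.0921, 2.2829)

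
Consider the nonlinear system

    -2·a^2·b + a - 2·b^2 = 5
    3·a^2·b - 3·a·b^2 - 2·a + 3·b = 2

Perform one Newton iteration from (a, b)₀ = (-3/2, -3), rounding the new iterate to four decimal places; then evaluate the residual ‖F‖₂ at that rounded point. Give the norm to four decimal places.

2.0970

At (-3/2, -3): F = (-11.0000, 12.2500).
Jacobian J = [[-4·a·b + 1, -2·a^2 - 4·b], [6·a·b - 3·b^2 - 2, 3·a^2 - 6·a·b + 3]].
At the point, J = [[-17.0000, 7.5000], [-2.0000, -17.2500]] (det J = 308.2500).
Solving J·Δ = −F gives Δ = (-0.3175, 0.7470).
Then the next iterate is (a, b)₁ = (-1.8175, -2.2530).
Re-evaluating at (-1.8175, -2.2530): F = (-2.084820, 0.225892), so ‖F‖₂ = 2.0970.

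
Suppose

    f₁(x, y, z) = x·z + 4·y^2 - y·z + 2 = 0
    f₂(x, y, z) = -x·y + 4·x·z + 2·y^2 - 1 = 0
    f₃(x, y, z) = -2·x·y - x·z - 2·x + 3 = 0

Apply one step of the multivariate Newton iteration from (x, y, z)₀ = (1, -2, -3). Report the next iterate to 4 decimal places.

(0.2857, -0.7143, -1.1429)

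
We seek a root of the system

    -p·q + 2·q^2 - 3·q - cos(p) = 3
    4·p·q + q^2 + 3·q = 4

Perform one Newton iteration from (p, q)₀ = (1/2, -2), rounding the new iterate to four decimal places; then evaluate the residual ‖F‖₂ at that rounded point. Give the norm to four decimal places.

At (1/2, -2): F = (11.122417, -10.0000).
Jacobian J = [[-q + sin(p), -p + 4·q - 3], [4·q, 4·p + 2·q + 3]].
At the point, J = [[2.479426, -11.5000], [-8.0000, 1.0000]] (det J = -89.520574).
Solving J·Δ = −F gives Δ = (-1.1604, 0.7170).
Then the next iterate is (p, q)₁ = (-0.6604, -1.2830).
Re-evaluating at (-0.6604, -1.2830): F = (2.504138, -2.813738), so ‖F‖₂ = 3.7667.

3.7667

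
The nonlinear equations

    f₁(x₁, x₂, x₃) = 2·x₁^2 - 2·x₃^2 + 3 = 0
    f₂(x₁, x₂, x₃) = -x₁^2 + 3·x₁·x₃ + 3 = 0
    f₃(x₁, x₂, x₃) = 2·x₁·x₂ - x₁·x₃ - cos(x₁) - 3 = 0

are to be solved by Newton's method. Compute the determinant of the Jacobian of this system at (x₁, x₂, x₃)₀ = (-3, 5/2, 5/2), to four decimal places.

J = [[4·x₁, 0, -4·x₃], [-2·x₁ + 3·x₃, 0, 3·x₁], [2·x₂ - x₃ + sin(x₁), 2·x₁, -x₁]].
At the point, J = [[-12.0000, 0.0000, -10.0000], [13.5000, 0.0000, -9.0000], [2.358880, -6.0000, 3.0000]].
det J = 1458.0000.

1458.0000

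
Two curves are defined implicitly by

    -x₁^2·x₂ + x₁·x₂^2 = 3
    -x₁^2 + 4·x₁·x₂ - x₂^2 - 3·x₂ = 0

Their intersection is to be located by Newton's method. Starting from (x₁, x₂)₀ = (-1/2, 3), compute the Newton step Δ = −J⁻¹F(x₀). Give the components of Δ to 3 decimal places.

At (-1/2, 3): F = (-8.250, -24.250).
Jacobian J = [[-2·x₁·x₂ + x₂^2, -x₁^2 + 2·x₁·x₂], [-2·x₁ + 4·x₂, 4·x₁ - 2·x₂ - 3]].
At the point, J = [[12.000, -3.250], [13.000, -11.000]] (det J = -89.750).
Solving J·Δ = −F gives Δ = (0.133, -2.047).

(0.133, -2.047)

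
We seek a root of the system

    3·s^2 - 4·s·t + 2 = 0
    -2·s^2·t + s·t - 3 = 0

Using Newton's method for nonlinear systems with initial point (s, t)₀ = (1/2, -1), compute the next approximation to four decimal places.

(3.5000, 11.8750)

At (1/2, -1): F = (4.7500, -3.0000).
Jacobian J = [[6·s - 4·t, -4·s], [-4·s·t + t, -2·s^2 + s]].
At the point, J = [[7.0000, -2.0000], [1.0000, 0.0000]] (det J = 2.0000).
Solving J·Δ = −F gives Δ = (3.0000, 12.8750).
Then the next iterate is (s, t)₁ = (3.5000, 11.8750).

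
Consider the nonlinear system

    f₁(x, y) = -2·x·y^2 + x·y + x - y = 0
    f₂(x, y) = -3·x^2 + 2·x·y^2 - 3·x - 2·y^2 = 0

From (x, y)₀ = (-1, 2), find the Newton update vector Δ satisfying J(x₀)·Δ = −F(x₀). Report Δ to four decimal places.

(-3.4286, -3.3571)

At (-1, 2): F = (3.0000, -16.0000).
Jacobian J = [[-2·y^2 + y + 1, -4·x·y + x - 1], [-6·x + 2·y^2 - 3, 4·x·y - 4·y]].
At the point, J = [[-5.0000, 6.0000], [11.0000, -16.0000]] (det J = 14.0000).
Solving J·Δ = −F gives Δ = (-3.4286, -3.3571).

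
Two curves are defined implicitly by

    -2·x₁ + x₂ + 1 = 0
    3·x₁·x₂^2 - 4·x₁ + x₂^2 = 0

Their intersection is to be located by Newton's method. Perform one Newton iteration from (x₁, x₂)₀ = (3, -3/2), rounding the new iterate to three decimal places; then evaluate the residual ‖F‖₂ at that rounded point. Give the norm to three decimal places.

At (3, -3/2): F = (-6.500, 10.500).
Jacobian J = [[-2, 1], [3·x₂^2 - 4, 6·x₁·x₂ + 2·x₂]].
At the point, J = [[-2.000, 1.000], [2.750, -30.000]] (det J = 57.250).
Solving J·Δ = −F gives Δ = (-3.223, 0.055).
Then the next iterate is (x₁, x₂)₁ = (-0.223, -1.445).
Re-evaluating at (-0.223, -1.445): F = (0.001, 1.58314), so ‖F‖₂ = 1.583.

1.583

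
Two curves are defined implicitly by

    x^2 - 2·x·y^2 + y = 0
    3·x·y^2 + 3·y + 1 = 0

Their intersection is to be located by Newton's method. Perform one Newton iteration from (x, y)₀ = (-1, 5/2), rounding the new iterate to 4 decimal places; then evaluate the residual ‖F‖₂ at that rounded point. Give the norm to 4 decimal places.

70.2328

At (-1, 5/2): F = (16.0000, -10.2500).
Jacobian J = [[2·x - 2·y^2, -4·x·y + 1], [3·y^2, 6·x·y + 3]].
At the point, J = [[-14.5000, 11.0000], [18.7500, -12.0000]] (det J = -32.2500).
Solving J·Δ = −F gives Δ = (-2.4574, -4.6938).
Then the next iterate is (x, y)₁ = (-3.4574, -2.1938).
Re-evaluating at (-3.4574, -2.1938): F = (43.039077, -55.500293), so ‖F‖₂ = 70.2328.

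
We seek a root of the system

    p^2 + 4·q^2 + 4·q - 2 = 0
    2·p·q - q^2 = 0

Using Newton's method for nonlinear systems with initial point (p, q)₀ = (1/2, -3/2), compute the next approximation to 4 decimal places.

At (1/2, -3/2): F = (1.2500, -3.7500).
Jacobian J = [[2·p, 8·q + 4], [2·q, 2·p - 2·q]].
At the point, J = [[1.0000, -8.0000], [-3.0000, 4.0000]] (det J = -20.0000).
Solving J·Δ = −F gives Δ = (-1.2500, 0.0000).
Then the next iterate is (p, q)₁ = (-0.7500, -1.5000).

(-0.7500, -1.5000)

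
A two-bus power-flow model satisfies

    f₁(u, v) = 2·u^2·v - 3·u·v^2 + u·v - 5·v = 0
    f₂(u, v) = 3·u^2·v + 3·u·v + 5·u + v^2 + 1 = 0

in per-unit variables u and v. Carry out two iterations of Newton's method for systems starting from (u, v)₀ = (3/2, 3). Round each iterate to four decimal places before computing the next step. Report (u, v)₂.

(0.3894, 0.6935)

At (3/2, 3): F = (-37.5000, 51.2500).
Jacobian J = [[4·u·v - 3·v^2 + v, 2·u^2 - 6·u·v + u - 5], [6·u·v + 3·v + 5, 3·u^2 + 3·u + 2·v]].
At the point, J = [[-6.0000, -26.0000], [41.0000, 17.2500]] (det J = 962.5000).
Solving J·Δ = −F gives Δ = (-0.7123, -1.2779).
Then the next iterate is (u, v)₁ = (0.7877, 1.7221).
Round to (0.7877, 1.7221) and repeat: F = (-12.125051, 15.179164), J = [[-1.748793, -11.110346], [18.305289, 7.668714]].
Δ = (-0.3983, -1.0286), so (u, v)₂ = (0.3894, 0.6935).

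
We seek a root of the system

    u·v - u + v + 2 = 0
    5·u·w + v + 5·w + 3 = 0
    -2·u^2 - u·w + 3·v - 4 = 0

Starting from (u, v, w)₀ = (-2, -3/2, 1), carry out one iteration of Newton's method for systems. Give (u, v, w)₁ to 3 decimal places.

(-7.600, 18.000, -1.400)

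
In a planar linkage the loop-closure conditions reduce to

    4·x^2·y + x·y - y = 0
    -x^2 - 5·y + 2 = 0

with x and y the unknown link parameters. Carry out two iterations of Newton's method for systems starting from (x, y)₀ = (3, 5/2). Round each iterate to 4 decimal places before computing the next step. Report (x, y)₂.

(4.4107, -2.8872)

At (3, 5/2): F = (95.0000, -19.5000).
Jacobian J = [[8·x·y + y, 4·x^2 + x - 1], [-2·x, -5]].
At the point, J = [[62.5000, 38.0000], [-6.0000, -5.0000]] (det J = -84.5000).
Solving J·Δ = −F gives Δ = (3.1479, -7.6775).
Then the next iterate is (x, y)₁ = (6.1479, -5.1775).
Round to (6.1479, -5.1775) and repeat: F = (-809.422379, -9.909174), J = [[-259.823518, 156.334598], [-12.2958, -5.0000]].
Δ = (-1.7372, 2.2903), so (x, y)₂ = (4.4107, -2.8872).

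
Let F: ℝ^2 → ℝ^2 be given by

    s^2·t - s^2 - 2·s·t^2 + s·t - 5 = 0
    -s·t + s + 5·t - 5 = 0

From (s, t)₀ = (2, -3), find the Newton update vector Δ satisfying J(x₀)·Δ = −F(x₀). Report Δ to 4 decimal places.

At (2, -3): F = (-63.0000, -12.0000).
Jacobian J = [[2·s·t - 2·s - 2·t^2 + t, s^2 - 4·s·t + s], [-t + 1, -s + 5]].
At the point, J = [[-37.0000, 30.0000], [4.0000, 3.0000]] (det J = -231.0000).
Solving J·Δ = −F gives Δ = (0.7403, 3.0130).

(0.7403, 3.0130)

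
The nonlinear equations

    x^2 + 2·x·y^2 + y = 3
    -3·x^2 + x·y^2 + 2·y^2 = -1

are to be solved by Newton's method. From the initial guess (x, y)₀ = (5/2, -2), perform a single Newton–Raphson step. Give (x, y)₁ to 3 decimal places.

At (5/2, -2): F = (21.250, 0.250).
Jacobian J = [[2·x + 2·y^2, 4·x·y + 1], [-6·x + y^2, 2·x·y + 4·y]].
At the point, J = [[13.000, -19.000], [-11.000, -18.000]] (det J = -443.000).
Solving J·Δ = −F gives Δ = (-0.853, 0.535).
Then the next iterate is (x, y)₁ = (1.647, -1.465).

(1.647, -1.465)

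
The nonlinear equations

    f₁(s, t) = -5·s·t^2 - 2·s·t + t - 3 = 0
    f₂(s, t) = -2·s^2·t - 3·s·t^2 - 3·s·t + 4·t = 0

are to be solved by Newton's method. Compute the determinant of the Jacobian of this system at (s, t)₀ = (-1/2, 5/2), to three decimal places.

-145.000

J = [[-5·t^2 - 2·t, -10·s·t - 2·s + 1], [-4·s·t - 3·t^2 - 3·t, -2·s^2 - 6·s·t - 3·s + 4]].
At the point, J = [[-36.250, 14.500], [-21.250, 12.500]].
det J = -145.000.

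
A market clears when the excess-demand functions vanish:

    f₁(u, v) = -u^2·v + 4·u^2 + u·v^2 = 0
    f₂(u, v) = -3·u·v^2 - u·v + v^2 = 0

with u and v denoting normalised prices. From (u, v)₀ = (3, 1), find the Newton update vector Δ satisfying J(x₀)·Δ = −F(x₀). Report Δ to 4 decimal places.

At (3, 1): F = (30.0000, -11.0000).
Jacobian J = [[-2·u·v + 8·u + v^2, -u^2 + 2·u·v], [-3·v^2 - v, -6·u·v - u + 2·v]].
At the point, J = [[19.0000, -3.0000], [-4.0000, -19.0000]] (det J = -373.0000).
Solving J·Δ = −F gives Δ = (-1.6166, -0.2386).

(-1.6166, -0.2386)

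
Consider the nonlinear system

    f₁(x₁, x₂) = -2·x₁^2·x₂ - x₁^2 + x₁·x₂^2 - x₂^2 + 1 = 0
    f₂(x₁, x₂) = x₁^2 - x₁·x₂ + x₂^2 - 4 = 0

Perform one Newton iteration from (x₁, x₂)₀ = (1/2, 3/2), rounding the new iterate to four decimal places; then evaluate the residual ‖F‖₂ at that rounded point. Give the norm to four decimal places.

11.7328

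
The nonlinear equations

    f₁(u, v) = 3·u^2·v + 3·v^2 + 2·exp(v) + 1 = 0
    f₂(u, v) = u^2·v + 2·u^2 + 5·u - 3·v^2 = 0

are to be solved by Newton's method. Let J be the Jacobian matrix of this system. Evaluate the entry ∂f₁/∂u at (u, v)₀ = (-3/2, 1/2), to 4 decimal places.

-4.5000

∂f₁/∂u = 6·u·v.
At (-3/2, 1/2) this is -4.5000.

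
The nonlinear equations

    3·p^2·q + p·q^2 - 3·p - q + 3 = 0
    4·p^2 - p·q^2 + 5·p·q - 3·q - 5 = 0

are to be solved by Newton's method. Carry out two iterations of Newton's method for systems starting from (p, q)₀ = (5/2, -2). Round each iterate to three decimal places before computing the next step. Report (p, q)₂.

(1.186, -0.654)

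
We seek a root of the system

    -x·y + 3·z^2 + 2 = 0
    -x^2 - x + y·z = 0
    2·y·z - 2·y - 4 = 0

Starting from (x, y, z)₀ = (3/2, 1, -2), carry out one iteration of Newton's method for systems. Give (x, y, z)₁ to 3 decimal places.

(0.999, -0.253, -0.760)

At (3/2, 1, -2): F = (12.500, -5.750, -10.000).
Jacobian J = [[-y, -x, 6·z], [-2·x - 1, z, y], [0, 2·z - 2, 2·y]].
At the point, J = [[-1.000, -1.500, -12.000], [-4.000, -2.000, 1.000], [0.000, -6.000, 2.000]] (det J = -302.000).
Solving J·Δ = −F gives Δ = (-0.501, -1.253, 1.240).
Then the next iterate is (x, y, z)₁ = (0.999, -0.253, -0.760).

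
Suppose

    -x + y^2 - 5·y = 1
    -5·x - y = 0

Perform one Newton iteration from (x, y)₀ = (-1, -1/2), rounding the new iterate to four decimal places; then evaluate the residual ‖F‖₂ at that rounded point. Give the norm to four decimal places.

At (-1, -1/2): F = (2.7500, 5.5000).
Jacobian J = [[-1, 2·y - 5], [-5, -1]].
At the point, J = [[-1.0000, -6.0000], [-5.0000, -1.0000]] (det J = -29.0000).
Solving J·Δ = −F gives Δ = (1.0431, 0.2845).
Then the next iterate is (x, y)₁ = (0.0431, -0.2155).
Re-evaluating at (0.0431, -0.2155): F = (0.080840, 0.0000), so ‖F‖₂ = 0.0808.

0.0808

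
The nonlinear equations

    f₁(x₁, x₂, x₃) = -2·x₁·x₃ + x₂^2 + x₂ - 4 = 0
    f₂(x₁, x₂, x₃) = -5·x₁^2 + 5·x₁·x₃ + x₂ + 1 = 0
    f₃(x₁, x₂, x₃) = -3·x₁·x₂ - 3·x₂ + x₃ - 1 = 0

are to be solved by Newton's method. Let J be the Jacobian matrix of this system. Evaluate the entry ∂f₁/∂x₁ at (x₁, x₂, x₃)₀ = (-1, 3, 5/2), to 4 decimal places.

-5.0000

∂f₁/∂x₁ = -2·x₃.
At (-1, 3, 5/2) this is -5.0000.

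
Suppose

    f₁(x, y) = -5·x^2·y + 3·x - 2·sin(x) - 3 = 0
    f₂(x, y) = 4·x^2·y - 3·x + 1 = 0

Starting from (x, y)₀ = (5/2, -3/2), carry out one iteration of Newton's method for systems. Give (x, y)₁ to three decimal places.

At (5/2, -3/2): F = (50.17806, -44.000).
Jacobian J = [[-10·x·y - 2·cos(x) + 3, -5·x^2], [8·x·y - 3, 4·x^2]].
At the point, J = [[42.10229, -31.250], [-33.000, 25.000]] (det J = 21.30718).
Solving J·Δ = −F gives Δ = (5.658, 9.228).
Then the next iterate is (x, y)₁ = (8.158, 7.728).

(8.158, 7.728)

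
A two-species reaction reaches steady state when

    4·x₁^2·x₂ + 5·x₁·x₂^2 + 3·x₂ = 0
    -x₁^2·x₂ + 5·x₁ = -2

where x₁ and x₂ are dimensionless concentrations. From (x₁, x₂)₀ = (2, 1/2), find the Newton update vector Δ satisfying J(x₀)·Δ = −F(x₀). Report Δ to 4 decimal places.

(-2.7258, 0.4556)

At (2, 1/2): F = (12.0000, 10.0000).
Jacobian J = [[8·x₁·x₂ + 5·x₂^2, 4·x₁^2 + 10·x₁·x₂ + 3], [-2·x₁·x₂ + 5, -x₁^2]].
At the point, J = [[9.2500, 29.0000], [3.0000, -4.0000]] (det J = -124.0000).
Solving J·Δ = −F gives Δ = (-2.7258, 0.4556).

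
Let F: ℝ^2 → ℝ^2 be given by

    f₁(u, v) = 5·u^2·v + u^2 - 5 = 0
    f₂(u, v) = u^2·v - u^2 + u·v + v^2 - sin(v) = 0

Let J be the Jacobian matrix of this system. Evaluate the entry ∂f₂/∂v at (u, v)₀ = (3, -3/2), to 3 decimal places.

∂f₂/∂v = u^2 + u + 2·v - cos(v).
At (3, -3/2) this is 8.929.

8.929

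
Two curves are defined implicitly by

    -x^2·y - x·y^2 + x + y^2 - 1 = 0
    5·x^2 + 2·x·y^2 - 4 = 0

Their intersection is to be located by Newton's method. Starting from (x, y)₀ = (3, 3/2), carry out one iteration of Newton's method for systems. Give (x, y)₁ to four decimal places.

At (3, 3/2): F = (-16.0000, 54.5000).
Jacobian J = [[-2·x·y - y^2 + 1, -x^2 - 2·x·y + 2·y], [10·x + 2·y^2, 4·x·y]].
At the point, J = [[-10.2500, -15.0000], [34.5000, 18.0000]] (det J = 333.0000).
Solving J·Δ = −F gives Δ = (-1.5901, 0.0199).
Then the next iterate is (x, y)₁ = (1.4099, 1.5199).

(1.4099, 1.5199)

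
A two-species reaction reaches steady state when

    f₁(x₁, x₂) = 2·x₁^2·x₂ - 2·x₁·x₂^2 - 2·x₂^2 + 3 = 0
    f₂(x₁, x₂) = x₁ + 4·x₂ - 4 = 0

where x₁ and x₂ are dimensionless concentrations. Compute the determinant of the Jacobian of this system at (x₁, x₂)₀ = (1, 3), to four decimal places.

-2.0000

J = [[4·x₁·x₂ - 2·x₂^2, 2·x₁^2 - 4·x₁·x₂ - 4·x₂], [1, 4]].
At the point, J = [[-6.0000, -22.0000], [1.0000, 4.0000]].
det J = -2.0000.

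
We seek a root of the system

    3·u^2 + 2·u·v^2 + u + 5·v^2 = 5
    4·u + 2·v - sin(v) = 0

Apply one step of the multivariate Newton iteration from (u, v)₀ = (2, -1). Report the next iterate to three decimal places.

(0.409, -1.326)

At (2, -1): F = (18.000, 6.84147).
Jacobian J = [[6·u + 2·v^2 + 1, 4·u·v + 10·v], [4, -cos(v) + 2]].
At the point, J = [[15.000, -18.000], [4.000, 1.45970]] (det J = 93.89547).
Solving J·Δ = −F gives Δ = (-1.591, -0.326).
Then the next iterate is (u, v)₁ = (0.409, -1.326).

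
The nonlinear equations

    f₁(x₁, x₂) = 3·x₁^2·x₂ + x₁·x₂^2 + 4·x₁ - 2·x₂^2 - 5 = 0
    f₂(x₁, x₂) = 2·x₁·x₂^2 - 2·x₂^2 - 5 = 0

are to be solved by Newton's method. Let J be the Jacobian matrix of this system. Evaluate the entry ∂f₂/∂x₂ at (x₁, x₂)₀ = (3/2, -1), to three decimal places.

-2.000

∂f₂/∂x₂ = 4·x₁·x₂ - 4·x₂.
At (3/2, -1) this is -2.000.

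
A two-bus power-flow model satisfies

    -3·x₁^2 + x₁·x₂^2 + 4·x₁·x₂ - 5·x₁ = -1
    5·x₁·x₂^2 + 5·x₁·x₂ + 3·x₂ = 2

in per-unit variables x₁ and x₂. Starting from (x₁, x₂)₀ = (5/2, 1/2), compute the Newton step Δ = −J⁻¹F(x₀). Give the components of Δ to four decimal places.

At (5/2, 1/2): F = (-24.6250, 8.8750).
Jacobian J = [[-6·x₁ + x₂^2 + 4·x₂ - 5, 2·x₁·x₂ + 4·x₁], [5·x₂^2 + 5·x₂, 10·x₁·x₂ + 5·x₁ + 3]].
At the point, J = [[-17.7500, 12.5000], [3.7500, 28.0000]] (det J = -543.8750).
Solving J·Δ = −F gives Δ = (-1.4717, -0.1199).

(-1.4717, -0.1199)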